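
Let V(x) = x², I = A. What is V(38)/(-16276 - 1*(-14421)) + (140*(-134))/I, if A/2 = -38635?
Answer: -7677808/14333585 ≈ -0.53565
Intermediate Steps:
A = -77270 (A = 2*(-38635) = -77270)
I = -77270
V(38)/(-16276 - 1*(-14421)) + (140*(-134))/I = 38²/(-16276 - 1*(-14421)) + (140*(-134))/(-77270) = 1444/(-16276 + 14421) - 18760*(-1/77270) = 1444/(-1855) + 1876/7727 = 1444*(-1/1855) + 1876/7727 = -1444/1855 + 1876/7727 = -7677808/14333585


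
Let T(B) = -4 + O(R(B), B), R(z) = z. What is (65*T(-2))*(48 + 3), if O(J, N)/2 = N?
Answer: -26520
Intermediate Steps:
O(J, N) = 2*N
T(B) = -4 + 2*B
(65*T(-2))*(48 + 3) = (65*(-4 + 2*(-2)))*(48 + 3) = (65*(-4 - 4))*51 = (65*(-8))*51 = -520*51 = -26520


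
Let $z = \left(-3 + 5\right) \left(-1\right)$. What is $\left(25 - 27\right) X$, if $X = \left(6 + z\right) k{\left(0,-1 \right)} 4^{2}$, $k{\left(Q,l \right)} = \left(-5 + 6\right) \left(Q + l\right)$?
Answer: $128$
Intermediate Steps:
$z = -2$ ($z = 2 \left(-1\right) = -2$)
$k{\left(Q,l \right)} = Q + l$ ($k{\left(Q,l \right)} = 1 \left(Q + l\right) = Q + l$)
$X = -64$ ($X = \left(6 - 2\right) \left(0 - 1\right) 4^{2} = 4 \left(\left(-1\right) 16\right) = 4 \left(-16\right) = -64$)
$\left(25 - 27\right) X = \left(25 - 27\right) \left(-64\right) = \left(-2\right) \left(-64\right) = 128$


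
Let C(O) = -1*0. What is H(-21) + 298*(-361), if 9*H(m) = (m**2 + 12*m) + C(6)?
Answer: -107557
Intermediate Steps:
C(O) = 0
H(m) = m**2/9 + 4*m/3 (H(m) = ((m**2 + 12*m) + 0)/9 = (m**2 + 12*m)/9 = m**2/9 + 4*m/3)
H(-21) + 298*(-361) = (1/9)*(-21)*(12 - 21) + 298*(-361) = (1/9)*(-21)*(-9) - 107578 = 21 - 107578 = -107557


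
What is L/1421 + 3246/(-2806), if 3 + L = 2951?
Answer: 1829761/1993663 ≈ 0.91779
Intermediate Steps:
L = 2948 (L = -3 + 2951 = 2948)
L/1421 + 3246/(-2806) = 2948/1421 + 3246/(-2806) = 2948*(1/1421) + 3246*(-1/2806) = 2948/1421 - 1623/1403 = 1829761/1993663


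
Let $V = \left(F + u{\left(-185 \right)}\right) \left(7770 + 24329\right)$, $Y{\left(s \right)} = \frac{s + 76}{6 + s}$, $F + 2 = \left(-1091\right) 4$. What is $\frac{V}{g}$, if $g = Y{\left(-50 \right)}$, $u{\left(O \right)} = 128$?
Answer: $230214028$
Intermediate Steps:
$F = -4366$ ($F = -2 - 4364 = -4366$)
$Y{\left(s \right)} = \frac{76 + s}{6 + s}$
$g = - \frac{13}{22}$ ($g = \frac{76 - 50}{6 - 50} = \frac{1}{-44} \cdot 26 = \left(- \frac{1}{44}\right) 26 = - \frac{13}{22} \approx -0.59091$)
$V = -136035562$ ($V = \left(-4366 + 128\right) \left(7770 + 24329\right) = \left(-4238\right) 32099 = -136035562$)
$\frac{V}{g} = - \frac{136035562}{- \frac{13}{22}} = \left(-136035562\right) \left(- \frac{22}{13}\right) = 230214028$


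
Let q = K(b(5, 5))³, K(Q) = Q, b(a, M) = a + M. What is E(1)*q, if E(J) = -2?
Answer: -2000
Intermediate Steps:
b(a, M) = M + a
q = 1000 (q = (5 + 5)³ = 10³ = 1000)
E(1)*q = -2*1000 = -2000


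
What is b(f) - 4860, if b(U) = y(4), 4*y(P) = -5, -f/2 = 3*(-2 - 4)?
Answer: -19445/4 ≈ -4861.3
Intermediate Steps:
f = 36 (f = -6*(-2 - 4) = -6*(-6) = -2*(-18) = 36)
y(P) = -5/4 (y(P) = (¼)*(-5) = -5/4)
b(U) = -5/4
b(f) - 4860 = -5/4 - 4860 = -19445/4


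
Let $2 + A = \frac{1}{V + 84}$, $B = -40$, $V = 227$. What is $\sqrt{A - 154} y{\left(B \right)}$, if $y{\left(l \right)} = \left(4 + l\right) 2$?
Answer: $- \frac{72 i \sqrt{15088165}}{311} \approx - 899.27 i$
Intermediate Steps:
$y{\left(l \right)} = 8 + 2 l$
$A = - \frac{621}{311}$ ($A = -2 + \frac{1}{227 + 84} = -2 + \frac{1}{311} = - \frac{621}{311} \approx -1.9968$)
$\sqrt{A - 154} y{\left(B \right)} = \sqrt{- \frac{621}{311} - 154} \left(8 + 2 \left(-40\right)\right) = \sqrt{- \frac{48515}{311}} \left(8 - 80\right) = \frac{i \sqrt{15088165}}{311} \left(-72\right) = - \frac{72 i \sqrt{15088165}}{311}$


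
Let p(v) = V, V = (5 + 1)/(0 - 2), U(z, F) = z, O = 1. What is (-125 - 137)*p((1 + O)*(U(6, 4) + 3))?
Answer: 786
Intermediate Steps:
V = -3 (V = 6/(-2) = 6*(-½) = -3)
p(v) = -3
(-125 - 137)*p((1 + O)*(U(6, 4) + 3)) = (-125 - 137)*(-3) = -262*(-3) = 786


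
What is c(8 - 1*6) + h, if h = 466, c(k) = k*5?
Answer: 476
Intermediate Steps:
c(k) = 5*k
c(8 - 1*6) + h = 5*(8 - 1*6) + 466 = 5*(8 - 6) + 466 = 5*2 + 466 = 10 + 466 = 476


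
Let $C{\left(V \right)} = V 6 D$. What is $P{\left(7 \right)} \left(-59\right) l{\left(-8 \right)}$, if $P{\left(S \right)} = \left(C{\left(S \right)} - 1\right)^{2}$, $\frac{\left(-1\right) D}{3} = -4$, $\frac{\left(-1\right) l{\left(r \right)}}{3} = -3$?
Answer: $-134347779$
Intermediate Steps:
$l{\left(r \right)} = 9$ ($l{\left(r \right)} = \left(-3\right) \left(-3\right) = 9$)
$D = 12$ ($D = \left(-3\right) \left(-4\right) = 12$)
$C{\left(V \right)} = 72 V$ ($C{\left(V \right)} = V 6 \cdot 12 = 6 V 12 = 72 V$)
$P{\left(S \right)} = \left(-1 + 72 S\right)^{2}$ ($P{\left(S \right)} = \left(72 S - 1\right)^{2} = \left(-1 + 72 S\right)^{2}$)
$P{\left(7 \right)} \left(-59\right) l{\left(-8 \right)} = \left(-1 + 72 \cdot 7\right)^{2} \left(-59\right) 9 = \left(-1 + 504\right)^{2} \left(-59\right) 9 = 503^{2} \left(-59\right) 9 = 253009 \left(-59\right) 9 = \left(-14927531\right) 9 = -134347779$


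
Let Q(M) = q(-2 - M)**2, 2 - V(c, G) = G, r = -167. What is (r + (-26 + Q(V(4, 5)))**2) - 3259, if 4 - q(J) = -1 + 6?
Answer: -2801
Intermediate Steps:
q(J) = -1 (q(J) = 4 - (-1 + 6) = 4 - 1*5 = 4 - 5 = -1)
V(c, G) = 2 - G
Q(M) = 1 (Q(M) = (-1)**2 = 1)
(r + (-26 + Q(V(4, 5)))**2) - 3259 = (-167 + (-26 + 1)**2) - 3259 = (-167 + (-25)**2) - 3259 = (-167 + 625) - 3259 = 458 - 3259 = -2801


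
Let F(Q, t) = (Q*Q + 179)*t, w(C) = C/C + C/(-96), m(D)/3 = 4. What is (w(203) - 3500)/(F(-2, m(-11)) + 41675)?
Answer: -336107/4211616 ≈ -0.079805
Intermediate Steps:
m(D) = 12 (m(D) = 3*4 = 12)
w(C) = 1 - C/96 (w(C) = 1 + C*(-1/96) = 1 - C/96)
F(Q, t) = t*(179 + Q²) (F(Q, t) = (Q² + 179)*t = (179 + Q²)*t = t*(179 + Q²))
(w(203) - 3500)/(F(-2, m(-11)) + 41675) = ((1 - 1/96*203) - 3500)/(12*(179 + (-2)²) + 41675) = ((1 - 203/96) - 3500)/(12*(179 + 4) + 41675) = (-107/96 - 3500)/(12*183 + 41675) = -336107/(96*(2196 + 41675)) = -336107/96/43871 = -336107/96*1/43871 = -336107/4211616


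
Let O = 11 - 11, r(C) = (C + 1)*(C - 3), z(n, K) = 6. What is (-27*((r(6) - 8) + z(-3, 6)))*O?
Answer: 0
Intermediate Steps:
r(C) = (1 + C)*(-3 + C)
O = 0
(-27*((r(6) - 8) + z(-3, 6)))*O = -27*(((-3 + 6² - 2*6) - 8) + 6)*0 = -27*(((-3 + 36 - 12) - 8) + 6)*0 = -27*((21 - 8) + 6)*0 = -27*(13 + 6)*0 = -27*19*0 = -513*0 = 0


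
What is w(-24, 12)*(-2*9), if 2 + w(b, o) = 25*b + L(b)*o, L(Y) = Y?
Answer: 16020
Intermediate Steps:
w(b, o) = -2 + 25*b + b*o (w(b, o) = -2 + (25*b + b*o) = -2 + 25*b + b*o)
w(-24, 12)*(-2*9) = (-2 + 25*(-24) - 24*12)*(-2*9) = (-2 - 600 - 288)*(-18) = -890*(-18) = 16020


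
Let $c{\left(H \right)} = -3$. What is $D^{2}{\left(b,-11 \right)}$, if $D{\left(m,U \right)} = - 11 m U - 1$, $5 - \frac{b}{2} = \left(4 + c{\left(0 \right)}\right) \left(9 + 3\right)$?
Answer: $2873025$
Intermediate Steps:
$b = -14$ ($b = 10 - 2 \left(4 - 3\right) \left(9 + 3\right) = 10 - 2 \cdot 1 \cdot 12 = 10 - 24 = -14$)
$D{\left(m,U \right)} = -1 - 11 U m$ ($D{\left(m,U \right)} = - 11 U m - 1 = -1 - 11 U m$)
$D^{2}{\left(b,-11 \right)} = \left(-1 - \left(-121\right) \left(-14\right)\right)^{2} = \left(-1 - 1694\right)^{2} = \left(-1695\right)^{2} = 2873025$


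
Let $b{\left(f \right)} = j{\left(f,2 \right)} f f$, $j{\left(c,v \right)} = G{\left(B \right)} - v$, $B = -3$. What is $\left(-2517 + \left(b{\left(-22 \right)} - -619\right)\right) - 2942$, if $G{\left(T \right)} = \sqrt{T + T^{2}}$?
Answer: $-5808 + 484 \sqrt{6} \approx -4622.4$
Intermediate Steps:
$j{\left(c,v \right)} = \sqrt{6} - v$ ($j{\left(c,v \right)} = \sqrt{- 3 \left(1 - 3\right)} - v = \sqrt{\left(-3\right) \left(-2\right)} - v = \sqrt{6} - v$)
$b{\left(f \right)} = f^{2} \left(-2 + \sqrt{6}\right)$ ($b{\left(f \right)} = \left(\sqrt{6} - 2\right) f f = \left(-2 + \sqrt{6}\right) f f = f \left(-2 + \sqrt{6}\right) f = f^{2} \left(-2 + \sqrt{6}\right)$)
$\left(-2517 + \left(b{\left(-22 \right)} - -619\right)\right) - 2942 = \left(-2517 + \left(\left(-22\right)^{2} \left(-2 + \sqrt{6}\right) - -619\right)\right) - 2942 = \left(-2517 + \left(484 \left(-2 + \sqrt{6}\right) + 619\right)\right) - 2942 = \left(-2517 + \left(\left(-968 + 484 \sqrt{6}\right) + 619\right)\right) - 2942 = \left(-2517 - \left(349 - 484 \sqrt{6}\right)\right) - 2942 = \left(-2866 + 484 \sqrt{6}\right) - 2942 = -5808 + 484 \sqrt{6}$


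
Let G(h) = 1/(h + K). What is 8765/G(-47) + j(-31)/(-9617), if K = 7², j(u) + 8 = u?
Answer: 168586049/9617 ≈ 17530.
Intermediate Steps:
j(u) = -8 + u
K = 49
G(h) = 1/(49 + h) (G(h) = 1/(h + 49) = 1/(49 + h))
8765/G(-47) + j(-31)/(-9617) = 8765/(1/(49 - 47)) + (-8 - 31)/(-9617) = 8765/(1/2) - 39*(-1/9617) = 8765/(½) + 39/9617 = 8765*2 + 39/9617 = 17530 + 39/9617 = 168586049/9617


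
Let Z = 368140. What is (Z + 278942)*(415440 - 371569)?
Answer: 28388134422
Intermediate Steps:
(Z + 278942)*(415440 - 371569) = (368140 + 278942)*(415440 - 371569) = 647082*43871 = 28388134422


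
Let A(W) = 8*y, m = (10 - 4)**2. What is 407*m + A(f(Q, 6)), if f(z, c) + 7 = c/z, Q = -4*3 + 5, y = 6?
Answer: 14700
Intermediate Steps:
Q = -7 (Q = -12 + 5 = -7)
f(z, c) = -7 + c/z
m = 36 (m = 6**2 = 36)
A(W) = 48 (A(W) = 8*6 = 48)
407*m + A(f(Q, 6)) = 407*36 + 48 = 14652 + 48 = 14700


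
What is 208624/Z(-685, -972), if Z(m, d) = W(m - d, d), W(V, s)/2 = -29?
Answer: -104312/29 ≈ -3597.0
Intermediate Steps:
W(V, s) = -58 (W(V, s) = 2*(-29) = -58)
Z(m, d) = -58
208624/Z(-685, -972) = 208624/(-58) = 208624*(-1/58) = -104312/29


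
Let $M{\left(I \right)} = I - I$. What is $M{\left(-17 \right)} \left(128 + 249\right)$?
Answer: $0$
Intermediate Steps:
$M{\left(I \right)} = 0$
$M{\left(-17 \right)} \left(128 + 249\right) = 0 \left(128 + 249\right) = 0 \cdot 377 = 0$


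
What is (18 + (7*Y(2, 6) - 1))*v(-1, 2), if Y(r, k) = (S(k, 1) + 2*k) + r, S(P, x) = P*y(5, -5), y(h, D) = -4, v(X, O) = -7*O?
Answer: 742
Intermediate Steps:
S(P, x) = -4*P (S(P, x) = P*(-4) = -4*P)
Y(r, k) = r - 2*k (Y(r, k) = (-4*k + 2*k) + r = -2*k + r = r - 2*k)
(18 + (7*Y(2, 6) - 1))*v(-1, 2) = (18 + (7*(2 - 2*6) - 1))*(-7*2) = (18 + (7*(2 - 12) - 1))*(-14) = (18 + (7*(-10) - 1))*(-14) = (18 + (-70 - 1))*(-14) = (18 - 71)*(-14) = -53*(-14) = 742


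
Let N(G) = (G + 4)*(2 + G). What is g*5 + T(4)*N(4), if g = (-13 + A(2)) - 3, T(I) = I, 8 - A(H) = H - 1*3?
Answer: 157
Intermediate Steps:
A(H) = 11 - H (A(H) = 8 - (H - 1*3) = 8 - (H - 3) = 8 - (-3 + H) = 8 + (3 - H) = 11 - H)
N(G) = (2 + G)*(4 + G) (N(G) = (4 + G)*(2 + G) = (2 + G)*(4 + G))
g = -7 (g = (-13 + (11 - 1*2)) - 3 = (-13 + (11 - 2)) - 3 = (-13 + 9) - 3 = -4 - 3 = -7)
g*5 + T(4)*N(4) = -7*5 + 4*(8 + 4² + 6*4) = -35 + 4*(8 + 16 + 24) = -35 + 4*48 = -35 + 192 = 157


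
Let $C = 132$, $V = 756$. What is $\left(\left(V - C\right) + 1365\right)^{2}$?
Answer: $3956121$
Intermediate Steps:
$\left(\left(V - C\right) + 1365\right)^{2} = \left(\left(756 - 132\right) + 1365\right)^{2} = \left(624 + 1365\right)^{2} = 1989^{2} = 3956121$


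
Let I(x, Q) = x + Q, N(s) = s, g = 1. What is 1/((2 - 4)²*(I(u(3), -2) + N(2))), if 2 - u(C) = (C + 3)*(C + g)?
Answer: -1/88 ≈ -0.011364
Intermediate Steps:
u(C) = 2 - (1 + C)*(3 + C) (u(C) = 2 - (C + 3)*(C + 1) = 2 - (3 + C)*(1 + C) = 2 - (1 + C)*(3 + C))
I(x, Q) = Q + x
1/((2 - 4)²*(I(u(3), -2) + N(2))) = 1/((2 - 4)²*((-2 + (-1 - 1*3² - 4*3)) + 2)) = 1/((-2)²*((-2 + (-1 - 1*9 - 12)) + 2)) = 1/(4*((-2 + (-1 - 9 - 12)) + 2)) = 1/(4*((-2 - 22) + 2)) = 1/(4*(-24 + 2)) = 1/(4*(-22)) = 1/(-88) = -1/88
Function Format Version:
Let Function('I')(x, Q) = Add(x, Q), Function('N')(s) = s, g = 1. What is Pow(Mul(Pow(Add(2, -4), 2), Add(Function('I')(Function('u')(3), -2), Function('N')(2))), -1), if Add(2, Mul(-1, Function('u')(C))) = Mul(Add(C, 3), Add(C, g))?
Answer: Rational(-1, 88) ≈ -0.011364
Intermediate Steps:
Function('u')(C) = Add(2, Mul(-1, Add(1, C), Add(3, C))) (Function('u')(C) = Add(2, Mul(-1, Mul(Add(C, 3), Add(C, 1)))) = Add(2, Mul(-1, Mul(Add(3, C), Add(1, C)))) = Add(2, Mul(-1, Mul(Add(1, C), Add(3, C)))) = Add(2, Mul(-1, Add(1, C), Add(3, C))))
Function('I')(x, Q) = Add(Q, x)
Pow(Mul(Pow(Add(2, -4), 2), Add(Function('I')(Function('u')(3), -2), Function('N')(2))), -1) = Pow(Mul(Pow(Add(2, -4), 2), Add(Add(-2, Add(-1, Mul(-1, Pow(3, 2)), Mul(-4, 3))), 2)), -1) = Pow(Mul(Pow(-2, 2), Add(Add(-2, Add(-1, Mul(-1, 9), -12)), 2)), -1) = Pow(Mul(4, Add(Add(-2, Add(-1, -9, -12)), 2)), -1) = Pow(Mul(4, Add(Add(-2, -22), 2)), -1) = Pow(Mul(4, Add(-24, 2)), -1) = Pow(Mul(4, -22), -1) = Pow(-88, -1) = Rational(-1, 88)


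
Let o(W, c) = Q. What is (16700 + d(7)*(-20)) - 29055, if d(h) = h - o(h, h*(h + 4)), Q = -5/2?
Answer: -12545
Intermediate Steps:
Q = -5/2 (Q = -5*1/2 = -5/2 ≈ -2.5000)
o(W, c) = -5/2
d(h) = 5/2 + h (d(h) = h - 1*(-5/2) = h + 5/2 = 5/2 + h)
(16700 + d(7)*(-20)) - 29055 = (16700 + (5/2 + 7)*(-20)) - 29055 = (16700 + (19/2)*(-20)) - 29055 = (16700 - 190) - 29055 = 16510 - 29055 = -12545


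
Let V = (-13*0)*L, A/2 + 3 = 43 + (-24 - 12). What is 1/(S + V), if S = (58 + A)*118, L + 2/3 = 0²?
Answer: 1/7788 ≈ 0.00012840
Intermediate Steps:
A = 8 (A = -6 + 2*(43 + (-24 - 12)) = -6 + 2*(43 - 36) = -6 + 2*7 = -6 + 14 = 8)
L = -⅔ (L = -⅔ + 0² = -⅔ + 0 = -⅔ ≈ -0.66667)
S = 7788 (S = (58 + 8)*118 = 66*118 = 7788)
V = 0 (V = -13*0*(-⅔) = 0*(-⅔) = 0)
1/(S + V) = 1/(7788 + 0) = 1/7788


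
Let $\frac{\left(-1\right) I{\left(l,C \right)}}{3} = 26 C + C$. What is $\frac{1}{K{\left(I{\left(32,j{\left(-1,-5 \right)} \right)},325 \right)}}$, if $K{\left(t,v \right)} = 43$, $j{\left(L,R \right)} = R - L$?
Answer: $\frac{1}{43} \approx 0.023256$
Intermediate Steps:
$I{\left(l,C \right)} = - 81 C$ ($I{\left(l,C \right)} = - 3 \left(26 C + C\right) = - 3 \cdot 27 C = - 81 C$)
$\frac{1}{K{\left(I{\left(32,j{\left(-1,-5 \right)} \right)},325 \right)}} = \frac{1}{43}$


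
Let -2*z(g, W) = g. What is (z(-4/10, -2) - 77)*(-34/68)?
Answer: 192/5 ≈ 38.400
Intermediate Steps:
z(g, W) = -g/2
(z(-4/10, -2) - 77)*(-34/68) = (-(-2)/10 - 77)*(-34/68) = (-(-2)/10 - 77)*(-34*1/68) = (-½*(-⅖) - 77)*(-½) = (⅕ - 77)*(-½) = -384/5*(-½) = 192/5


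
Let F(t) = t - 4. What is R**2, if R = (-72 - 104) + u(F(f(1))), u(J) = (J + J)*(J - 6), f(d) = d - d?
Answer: 9216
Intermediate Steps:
f(d) = 0
F(t) = -4 + t
u(J) = 2*J*(-6 + J) (u(J) = (2*J)*(-6 + J) = 2*J*(-6 + J))
R = -96 (R = (-72 - 104) + 2*(-4 + 0)*(-6 + (-4 + 0)) = -176 + 2*(-4)*(-6 - 4) = -176 + 2*(-4)*(-10) = -176 + 80 = -96)
R**2 = (-96)**2 = 9216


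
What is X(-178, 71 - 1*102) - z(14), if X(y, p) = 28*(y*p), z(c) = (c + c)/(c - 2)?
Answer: 463505/3 ≈ 1.5450e+5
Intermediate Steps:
z(c) = 2*c/(-2 + c) (z(c) = (2*c)/(-2 + c) = 2*c/(-2 + c))
X(y, p) = 28*p*y (X(y, p) = 28*(p*y) = 28*p*y)
X(-178, 71 - 1*102) - z(14) = 28*(71 - 1*102)*(-178) - 2*14/(-2 + 14) = 28*(71 - 102)*(-178) - 2*14/12 = 28*(-31)*(-178) - 2*14/12 = 154504 - 1*7/3 = 154504 - 7/3 = 463505/3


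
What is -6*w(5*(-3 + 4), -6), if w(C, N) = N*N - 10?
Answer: -156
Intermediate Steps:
w(C, N) = -10 + N**2 (w(C, N) = N**2 - 10 = -10 + N**2)
-6*w(5*(-3 + 4), -6) = -6*(-10 + (-6)**2) = -6*(-10 + 36) = -6*26 = -156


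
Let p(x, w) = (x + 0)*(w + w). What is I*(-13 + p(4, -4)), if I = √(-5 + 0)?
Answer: -45*I*√5 ≈ -100.62*I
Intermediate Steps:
p(x, w) = 2*w*x (p(x, w) = x*(2*w) = 2*w*x)
I = I*√5 (I = √(-5) = I*√5 ≈ 2.2361*I)
I*(-13 + p(4, -4)) = (I*√5)*(-13 + 2*(-4)*4) = (I*√5)*(-13 - 32) = (I*√5)*(-45) = -45*I*√5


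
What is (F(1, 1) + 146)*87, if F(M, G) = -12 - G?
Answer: 11571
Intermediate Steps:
(F(1, 1) + 146)*87 = ((-12 - 1*1) + 146)*87 = ((-12 - 1) + 146)*87 = (-13 + 146)*87 = 133*87 = 11571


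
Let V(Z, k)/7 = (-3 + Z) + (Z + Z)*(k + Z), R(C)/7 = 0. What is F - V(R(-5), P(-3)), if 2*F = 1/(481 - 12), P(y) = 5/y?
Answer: 19699/938 ≈ 21.001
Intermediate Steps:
R(C) = 0 (R(C) = 7*0 = 0)
V(Z, k) = -21 + 7*Z + 14*Z*(Z + k) (V(Z, k) = 7*((-3 + Z) + (Z + Z)*(k + Z)) = 7*((-3 + Z) + (2*Z)*(Z + k)) = 7*((-3 + Z) + 2*Z*(Z + k)) = 7*(-3 + Z + 2*Z*(Z + k)) = -21 + 7*Z + 14*Z*(Z + k))
F = 1/938 (F = 1/(2*(481 - 12)) = (½)/469 = (½)*(1/469) = 1/938 ≈ 0.0010661)
F - V(R(-5), P(-3)) = 1/938 - (-21 + 7*0 + 14*0² + 14*0*(5/(-3))) = 1/938 - (-21 + 0 + 14*0 + 14*0*(5*(-⅓))) = 1/938 - (-21 + 0 + 0 + 14*0*(-5/3)) = 1/938 - (-21 + 0 + 0 + 0) = 1/938 - 1*(-21) = 1/938 + 21 = 19699/938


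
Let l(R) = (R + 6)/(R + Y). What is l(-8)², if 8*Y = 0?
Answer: 1/16 ≈ 0.062500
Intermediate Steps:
Y = 0 (Y = (⅛)*0 = 0)
l(R) = (6 + R)/R (l(R) = (R + 6)/(R + 0) = (6 + R)/R)
l(-8)² = ((6 - 8)/(-8))² = (-⅛*(-2))² = (¼)² = 1/16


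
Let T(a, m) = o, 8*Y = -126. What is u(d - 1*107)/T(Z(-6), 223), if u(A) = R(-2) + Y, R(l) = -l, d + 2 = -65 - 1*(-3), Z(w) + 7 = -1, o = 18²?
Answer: -55/1296 ≈ -0.042438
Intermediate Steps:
Y = -63/4 (Y = (⅛)*(-126) = -63/4 ≈ -15.750)
o = 324
Z(w) = -8 (Z(w) = -7 - 1 = -8)
d = -64 (d = -2 + (-65 - 1*(-3)) = -2 + (-65 + 3) = -2 - 62 = -64)
T(a, m) = 324
u(A) = -55/4 (u(A) = -1*(-2) - 63/4 = 2 - 63/4 = -55/4)
u(d - 1*107)/T(Z(-6), 223) = -55/4/324 = -55/4*1/324 = -55/1296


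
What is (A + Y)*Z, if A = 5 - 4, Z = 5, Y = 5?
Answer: 30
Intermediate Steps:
A = 1
(A + Y)*Z = (1 + 5)*5 = 6*5 = 30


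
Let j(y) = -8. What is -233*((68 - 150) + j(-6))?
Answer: 20970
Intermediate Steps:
-233*((68 - 150) + j(-6)) = -233*((68 - 150) - 8) = -233*(-82 - 8) = -233*(-90) = 20970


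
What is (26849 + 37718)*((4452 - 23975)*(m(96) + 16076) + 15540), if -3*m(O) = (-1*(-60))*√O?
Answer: -20263462441936 + 100843323280*√6 ≈ -2.0016e+13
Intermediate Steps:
m(O) = -20*√O (m(O) = -(-1*(-60))*√O/3 = -20*√O)
(26849 + 37718)*((4452 - 23975)*(m(96) + 16076) + 15540) = (26849 + 37718)*((4452 - 23975)*(-80*√6 + 16076) + 15540) = 64567*(-19523*(-80*√6 + 16076) + 15540) = 64567*(-19523*(16076 - 80*√6) + 15540) = 64567*((-313851748 + 1561840*√6) + 15540) = 64567*(-313836208 + 1561840*√6) = -20263462441936 + 100843323280*√6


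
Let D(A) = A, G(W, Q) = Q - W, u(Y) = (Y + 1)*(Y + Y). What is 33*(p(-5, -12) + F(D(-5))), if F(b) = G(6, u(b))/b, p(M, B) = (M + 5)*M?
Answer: -1122/5 ≈ -224.40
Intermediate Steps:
u(Y) = 2*Y*(1 + Y) (u(Y) = (1 + Y)*(2*Y) = 2*Y*(1 + Y))
p(M, B) = M*(5 + M) (p(M, B) = (5 + M)*M = M*(5 + M))
F(b) = (-6 + 2*b*(1 + b))/b (F(b) = (2*b*(1 + b) - 1*6)/b = (2*b*(1 + b) - 6)/b = (-6 + 2*b*(1 + b))/b)
33*(p(-5, -12) + F(D(-5))) = 33*(-5*(5 - 5) + (2 - 6/(-5) + 2*(-5))) = 33*(-5*0 + (2 - 6*(-⅕) - 10)) = 33*(0 + (2 + 6/5 - 10)) = 33*(0 - 34/5) = 33*(-34/5) = -1122/5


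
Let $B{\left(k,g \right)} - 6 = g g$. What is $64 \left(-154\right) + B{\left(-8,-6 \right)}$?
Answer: $-9814$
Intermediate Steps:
$B{\left(k,g \right)} = 6 + g^{2}$ ($B{\left(k,g \right)} = 6 + g g = 6 + g^{2}$)
$64 \left(-154\right) + B{\left(-8,-6 \right)} = 64 \left(-154\right) + \left(6 + \left(-6\right)^{2}\right) = -9856 + \left(6 + 36\right) = -9856 + 42 = -9814$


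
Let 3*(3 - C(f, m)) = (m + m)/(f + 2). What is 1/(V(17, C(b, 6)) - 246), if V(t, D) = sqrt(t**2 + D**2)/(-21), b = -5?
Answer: -488187/120092617 + 63*sqrt(2770)/240185234 ≈ -0.0040513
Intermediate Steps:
C(f, m) = 3 - 2*m/(3*(2 + f)) (C(f, m) = 3 - (m + m)/(3*(f + 2)) = 3 - 2*m/(3*(2 + f)))
V(t, D) = -sqrt(D**2 + t**2)/21 (V(t, D) = sqrt(D**2 + t**2)*(-1/21) = -sqrt(D**2 + t**2)/21)
1/(V(17, C(b, 6)) - 246) = 1/(-sqrt(((18 - 2*6 + 9*(-5))/(3*(2 - 5)))**2 + 17**2)/21 - 246) = 1/(-sqrt(((1/3)*(18 - 12 - 45)/(-3))**2 + 289)/21 - 246) = 1/(-sqrt(((1/3)*(-1/3)*(-39))**2 + 289)/21 - 246) = 1/(-sqrt((13/3)**2 + 289)/21 - 246) = 1/(-sqrt(169/9 + 289)/21 - 246) = 1/(-sqrt(2770)/63 - 246) = 1/(-246 - sqrt(2770)/63)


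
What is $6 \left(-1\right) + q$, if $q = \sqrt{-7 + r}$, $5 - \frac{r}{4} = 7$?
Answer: $-6 + i \sqrt{15} \approx -6.0 + 3.873 i$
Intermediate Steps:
$r = -8$ ($r = 20 - 28 = -8$)
$q = i \sqrt{15}$ ($q = \sqrt{-7 - 8} = \sqrt{-15} = i \sqrt{15} \approx 3.873 i$)
$6 \left(-1\right) + q = 6 \left(-1\right) + i \sqrt{15} = -6 + i \sqrt{15}$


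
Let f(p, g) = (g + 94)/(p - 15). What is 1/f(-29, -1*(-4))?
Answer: -22/49 ≈ -0.44898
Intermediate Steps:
f(p, g) = (94 + g)/(-15 + p)
1/f(-29, -1*(-4)) = 1/((94 - 1*(-4))/(-15 - 29)) = 1/((94 + 4)/(-44)) = 1/(-1/44*98) = 1/(-49/22) = -22/49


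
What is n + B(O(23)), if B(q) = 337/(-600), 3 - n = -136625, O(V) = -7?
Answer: 81976463/600 ≈ 1.3663e+5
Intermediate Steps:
n = 136628 (n = 3 - 1*(-136625) = 3 + 136625 = 136628)
B(q) = -337/600 (B(q) = 337*(-1/600) = -337/600)
n + B(O(23)) = 136628 - 337/600 = 81976463/600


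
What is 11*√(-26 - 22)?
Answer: 44*I*√3 ≈ 76.21*I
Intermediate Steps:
11*√(-26 - 22) = 11*√(-48) = 11*(4*I*√3) = 44*I*√3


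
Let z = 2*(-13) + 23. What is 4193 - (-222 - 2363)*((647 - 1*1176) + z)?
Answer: -1371027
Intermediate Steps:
z = -3 (z = -26 + 23 = -3)
4193 - (-222 - 2363)*((647 - 1*1176) + z) = 4193 - (-222 - 2363)*((647 - 1*1176) - 3) = 4193 - (-2585)*((647 - 1176) - 3) = 4193 - (-2585)*(-529 - 3) = 4193 - (-2585)*(-532) = 4193 - 1*1375220 = 4193 - 1375220 = -1371027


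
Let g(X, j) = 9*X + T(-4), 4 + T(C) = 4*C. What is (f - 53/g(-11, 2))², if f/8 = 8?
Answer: 58813561/14161 ≈ 4153.2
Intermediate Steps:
f = 64 (f = 8*8 = 64)
T(C) = -4 + 4*C
g(X, j) = -20 + 9*X (g(X, j) = 9*X + (-4 + 4*(-4)) = 9*X + (-4 - 16) = 9*X - 20 = -20 + 9*X)
(f - 53/g(-11, 2))² = (64 - 53/(-20 + 9*(-11)))² = (64 - 53/(-20 - 99))² = (64 - 53/(-119))² = (64 - 53*(-1/119))² = (64 + 53/119)² = (7669/119)² = 58813561/14161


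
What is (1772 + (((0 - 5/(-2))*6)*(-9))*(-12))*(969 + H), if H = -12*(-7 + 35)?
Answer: 2147136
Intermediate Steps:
H = -336 (H = -12*28 = -336)
(1772 + (((0 - 5/(-2))*6)*(-9))*(-12))*(969 + H) = (1772 + (((0 - 5/(-2))*6)*(-9))*(-12))*(969 - 336) = (1772 + (((0 - 5*(-½))*6)*(-9))*(-12))*633 = (1772 + (((0 + 5/2)*6)*(-9))*(-12))*633 = (1772 + (((5/2)*6)*(-9))*(-12))*633 = (1772 + (15*(-9))*(-12))*633 = (1772 - 135*(-12))*633 = (1772 + 1620)*633 = 3392*633 = 2147136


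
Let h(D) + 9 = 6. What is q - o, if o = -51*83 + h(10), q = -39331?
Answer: -35095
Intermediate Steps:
h(D) = -3 (h(D) = -9 + 6 = -3)
o = -4236 (o = -51*83 - 3 = -4233 - 3 = -4236)
q - o = -39331 - 1*(-4236) = -39331 + 4236 = -35095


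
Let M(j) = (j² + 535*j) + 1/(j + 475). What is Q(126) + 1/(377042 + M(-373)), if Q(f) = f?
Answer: 4069149060/32294833 ≈ 126.00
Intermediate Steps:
M(j) = j² + 1/(475 + j) + 535*j (M(j) = (j² + 535*j) + 1/(475 + j) = j² + 1/(475 + j) + 535*j)
Q(126) + 1/(377042 + M(-373)) = 126 + 1/(377042 + (1 + (-373)³ + 1010*(-373)² + 254125*(-373))/(475 - 373)) = 126 + 1/(377042 + (1 - 51895117 + 1010*139129 - 94788625)/102) = 126 + 1/(377042 + (1 - 51895117 + 140520290 - 94788625)/102) = 126 + 1/(377042 + (1/102)*(-6163451)) = 126 + 1/(377042 - 6163451/102) = 126 + 1/(32294833/102) = 126 + 102/32294833 = 4069149060/32294833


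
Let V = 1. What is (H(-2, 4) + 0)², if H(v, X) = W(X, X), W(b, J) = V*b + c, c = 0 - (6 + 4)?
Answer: 36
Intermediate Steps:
c = -10 (c = 0 - 1*10 = 0 - 10 = -10)
W(b, J) = -10 + b (W(b, J) = 1*b - 10 = b - 10 = -10 + b)
H(v, X) = -10 + X
(H(-2, 4) + 0)² = ((-10 + 4) + 0)² = (-6 + 0)² = (-6)² = 36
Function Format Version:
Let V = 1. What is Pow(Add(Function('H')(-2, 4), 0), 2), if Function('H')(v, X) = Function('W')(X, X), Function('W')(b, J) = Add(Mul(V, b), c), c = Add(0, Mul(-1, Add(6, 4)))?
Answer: 36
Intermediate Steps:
c = -10 (c = Add(0, Mul(-1, 10)) = Add(0, -10) = -10)
Function('W')(b, J) = Add(-10, b) (Function('W')(b, J) = Add(Mul(1, b), -10) = Add(b, -10) = Add(-10, b))
Function('H')(v, X) = Add(-10, X)
Pow(Add(Function('H')(-2, 4), 0), 2) = Pow(Add(Add(-10, 4), 0), 2) = Pow(Add(-6, 0), 2) = Pow(-6, 2) = 36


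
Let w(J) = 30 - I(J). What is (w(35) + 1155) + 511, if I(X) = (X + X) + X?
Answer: 1591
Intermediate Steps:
I(X) = 3*X (I(X) = 2*X + X = 3*X)
w(J) = 30 - 3*J
(w(35) + 1155) + 511 = ((30 - 3*35) + 1155) + 511 = ((30 - 105) + 1155) + 511 = (-75 + 1155) + 511 = 1080 + 511 = 1591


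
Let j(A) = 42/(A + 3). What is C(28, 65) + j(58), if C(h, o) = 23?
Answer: 1445/61 ≈ 23.689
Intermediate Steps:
j(A) = 42/(3 + A)
C(28, 65) + j(58) = 23 + 42/(3 + 58) = 23 + 42/61 = 1445/61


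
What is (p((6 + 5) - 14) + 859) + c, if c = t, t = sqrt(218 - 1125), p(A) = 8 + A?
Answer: 864 + I*sqrt(907) ≈ 864.0 + 30.116*I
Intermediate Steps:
t = I*sqrt(907) (t = sqrt(-907) = I*sqrt(907) ≈ 30.116*I)
c = I*sqrt(907) ≈ 30.116*I
(p((6 + 5) - 14) + 859) + c = ((8 + ((6 + 5) - 14)) + 859) + I*sqrt(907) = ((8 + (11 - 14)) + 859) + I*sqrt(907) = ((8 - 3) + 859) + I*sqrt(907) = (5 + 859) + I*sqrt(907) = 864 + I*sqrt(907)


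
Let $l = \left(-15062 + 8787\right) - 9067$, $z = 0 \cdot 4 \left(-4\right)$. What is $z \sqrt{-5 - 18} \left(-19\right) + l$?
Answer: $-15342$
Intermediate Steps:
$z = 0$ ($z = 0 \left(-4\right) = 0$)
$l = -15342$ ($l = -6275 - 9067 = -15342$)
$z \sqrt{-5 - 18} \left(-19\right) + l = 0 \sqrt{-5 - 18} \left(-19\right) - 15342 = 0 \sqrt{-23} \left(-19\right) - 15342 = 0 i \sqrt{23} \left(-19\right) - 15342 = 0 \left(-19\right) - 15342 = 0 - 15342 = -15342$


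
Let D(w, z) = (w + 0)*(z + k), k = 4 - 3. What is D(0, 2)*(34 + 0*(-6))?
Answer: 0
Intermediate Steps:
k = 1
D(w, z) = w*(1 + z) (D(w, z) = (w + 0)*(z + 1) = w*(1 + z))
D(0, 2)*(34 + 0*(-6)) = (0*(1 + 2))*(34 + 0*(-6)) = (0*3)*(34 + 0) = 0*34 = 0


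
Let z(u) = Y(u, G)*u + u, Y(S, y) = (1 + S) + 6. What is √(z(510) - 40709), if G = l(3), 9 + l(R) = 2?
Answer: √223471 ≈ 472.73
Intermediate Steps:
l(R) = -7 (l(R) = -9 + 2 = -7)
G = -7
Y(S, y) = 7 + S
z(u) = u + u*(7 + u) (z(u) = (7 + u)*u + u = u*(7 + u) + u = u + u*(7 + u))
√(z(510) - 40709) = √(510*(8 + 510) - 40709) = √(510*518 - 40709) = √(264180 - 40709) = √223471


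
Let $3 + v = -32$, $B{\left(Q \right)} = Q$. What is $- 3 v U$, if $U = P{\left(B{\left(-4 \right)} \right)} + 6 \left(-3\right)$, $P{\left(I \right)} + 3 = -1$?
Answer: $-2310$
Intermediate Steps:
$P{\left(I \right)} = -4$ ($P{\left(I \right)} = -3 - 1 = -4$)
$v = -35$ ($v = -3 - 32 = -35$)
$U = -22$ ($U = -4 + 6 \left(-3\right) = -4 - 18 = -22$)
$- 3 v U = \left(-3\right) \left(-35\right) \left(-22\right) = 105 \left(-22\right) = -2310$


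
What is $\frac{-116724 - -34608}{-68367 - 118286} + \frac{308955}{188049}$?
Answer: $\frac{24369736433}{11699969999} \approx 2.0829$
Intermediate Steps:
$\frac{-116724 - -34608}{-68367 - 118286} + \frac{308955}{188049} = \frac{-116724 + 34608}{-186653} + 308955 \cdot \frac{1}{188049} = \left(-82116\right) \left(- \frac{1}{186653}\right) + \frac{102985}{62683} = \frac{82116}{186653} + \frac{102985}{62683} = \frac{24369736433}{11699969999}$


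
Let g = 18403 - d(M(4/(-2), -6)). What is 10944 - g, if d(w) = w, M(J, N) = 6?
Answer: -7453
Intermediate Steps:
g = 18397 (g = 18403 - 1*6 = 18403 - 6 = 18397)
10944 - g = 10944 - 1*18397 = 10944 - 18397 = -7453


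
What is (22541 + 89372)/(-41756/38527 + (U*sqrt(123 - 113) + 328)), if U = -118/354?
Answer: 48875347718154090/142771405279271 + 498347378884731*sqrt(10)/1427714052792710 ≈ 343.44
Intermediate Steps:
U = -1/3 (U = -118*1/354 = -1/3 ≈ -0.33333)
(22541 + 89372)/(-41756/38527 + (U*sqrt(123 - 113) + 328)) = (22541 + 89372)/(-41756/38527 + (-sqrt(123 - 113)/3 + 328)) = 111913/(-41756*1/38527 + (-sqrt(10)/3 + 328)) = 111913/(-41756/38527 + (328 - sqrt(10)/3)) = 111913/(12595100/38527 - sqrt(10)/3)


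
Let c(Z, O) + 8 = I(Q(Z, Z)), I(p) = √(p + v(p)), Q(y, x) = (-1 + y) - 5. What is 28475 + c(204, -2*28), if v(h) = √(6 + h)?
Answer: 28467 + √(198 + 2*√51) ≈ 28482.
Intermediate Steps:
Q(y, x) = -6 + y
I(p) = √(p + √(6 + p))
c(Z, O) = -8 + √(-6 + Z + √Z) (c(Z, O) = -8 + √((-6 + Z) + √(6 + (-6 + Z))) = -8 + √((-6 + Z) + √Z) = -8 + √(-6 + Z + √Z))
28475 + c(204, -2*28) = 28475 + (-8 + √(-6 + 204 + √204)) = 28475 + (-8 + √(-6 + 204 + 2*√51)) = 28475 + (-8 + √(198 + 2*√51)) = 28467 + √(198 + 2*√51)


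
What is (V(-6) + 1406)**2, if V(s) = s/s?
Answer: 1979649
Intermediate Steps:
V(s) = 1
(V(-6) + 1406)**2 = (1 + 1406)**2 = 1407**2 = 1979649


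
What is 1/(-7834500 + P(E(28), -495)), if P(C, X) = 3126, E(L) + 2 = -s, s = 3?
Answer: -1/7831374 ≈ -1.2769e-7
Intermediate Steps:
E(L) = -5 (E(L) = -2 - 1*3 = -2 - 3 = -5)
1/(-7834500 + P(E(28), -495)) = 1/(-7834500 + 3126) = 1/(-7831374) = -1/7831374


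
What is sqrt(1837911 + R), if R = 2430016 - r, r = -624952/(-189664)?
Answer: sqrt(599717183912619)/11854 ≈ 2065.9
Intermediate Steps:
r = 78119/23708 (r = -624952*(-1/189664) = 78119/23708 ≈ 3.2950)
R = 57610741209/23708 (R = 2430016 - 1*78119/23708 = 2430016 - 78119/23708 = 57610741209/23708 ≈ 2.4300e+6)
sqrt(1837911 + R) = sqrt(1837911 + 57610741209/23708) = sqrt(101183935197/23708) = sqrt(599717183912619)/11854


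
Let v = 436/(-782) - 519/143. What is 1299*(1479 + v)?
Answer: 107117129976/55913 ≈ 1.9158e+6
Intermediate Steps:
v = -234103/55913 (v = 436*(-1/782) - 519*1/143 = -218/391 - 519/143 = -234103/55913 ≈ -4.1869)
1299*(1479 + v) = 1299*(1479 - 234103/55913) = 1299*(82461224/55913) = 107117129976/55913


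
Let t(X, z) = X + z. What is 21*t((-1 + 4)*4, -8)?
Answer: 84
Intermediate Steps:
21*t((-1 + 4)*4, -8) = 21*((-1 + 4)*4 - 8) = 21*(3*4 - 8) = 21*(12 - 8) = 21*4 = 84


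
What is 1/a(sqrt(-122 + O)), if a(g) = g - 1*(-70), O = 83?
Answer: 70/4939 - I*sqrt(39)/4939 ≈ 0.014173 - 0.0012644*I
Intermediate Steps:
a(g) = 70 + g (a(g) = g + 70 = 70 + g)
1/a(sqrt(-122 + O)) = 1/(70 + sqrt(-122 + 83)) = 1/(70 + sqrt(-39)) = 1/(70 + I*sqrt(39))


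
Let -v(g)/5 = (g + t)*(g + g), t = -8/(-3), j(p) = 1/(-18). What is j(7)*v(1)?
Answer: 55/27 ≈ 2.0370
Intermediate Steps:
j(p) = -1/18
t = 8/3 (t = -8*(-⅓) = 8/3 ≈ 2.6667)
v(g) = -10*g*(8/3 + g) (v(g) = -5*(g + 8/3)*(g + g) = -5*(8/3 + g)*2*g = -10*g*(8/3 + g))
j(7)*v(1) = -(-5)*(8 + 3*1)/27 = -(-5)*(8 + 3)/27 = -(-5)*11/27 = -1/18*(-110/3) = 55/27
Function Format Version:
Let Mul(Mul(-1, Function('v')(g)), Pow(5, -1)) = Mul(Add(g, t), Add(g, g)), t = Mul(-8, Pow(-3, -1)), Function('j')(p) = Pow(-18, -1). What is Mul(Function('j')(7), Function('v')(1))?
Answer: Rational(55, 27) ≈ 2.0370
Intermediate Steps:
Function('j')(p) = Rational(-1, 18)
t = Rational(8, 3) (t = Mul(-8, Rational(-1, 3)) = Rational(8, 3) ≈ 2.6667)
Function('v')(g) = Mul(-10, g, Add(Rational(8, 3), g)) (Function('v')(g) = Mul(-5, Mul(Add(g, Rational(8, 3)), Add(g, g))) = Mul(-5, Mul(Add(Rational(8, 3), g), Mul(2, g))) = Mul(-5, Mul(2, g, Add(Rational(8, 3), g))) = Mul(-10, g, Add(Rational(8, 3), g)))
Mul(Function('j')(7), Function('v')(1)) = Mul(Rational(-1, 18), Mul(Rational(-10, 3), 1, Add(8, Mul(3, 1)))) = Mul(Rational(-1, 18), Mul(Rational(-10, 3), 1, Add(8, 3))) = Mul(Rational(-1, 18), Mul(Rational(-10, 3), 1, 11)) = Mul(Rational(-1, 18), Rational(-110, 3)) = Rational(55, 27)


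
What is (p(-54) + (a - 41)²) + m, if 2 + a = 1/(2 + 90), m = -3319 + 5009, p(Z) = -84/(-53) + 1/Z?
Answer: 42871962791/12111984 ≈ 3539.6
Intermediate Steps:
p(Z) = 84/53 + 1/Z (p(Z) = -84*(-1/53) + 1/Z = 84/53 + 1/Z)
m = 1690
a = -183/92 (a = -2 + 1/(2 + 90) = -2 + 1/92 = -183/92 ≈ -1.9891)
(p(-54) + (a - 41)²) + m = ((84/53 + 1/(-54)) + (-183/92 - 41)²) + 1690 = ((84/53 - 1/54) + (-3955/92)²) + 1690 = (4483/2862 + 15642025/8464) + 1690 = 22402709831/12111984 + 1690 = 42871962791/12111984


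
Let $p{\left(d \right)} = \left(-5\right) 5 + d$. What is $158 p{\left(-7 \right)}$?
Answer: $-5056$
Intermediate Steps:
$p{\left(d \right)} = -25 + d$
$158 p{\left(-7 \right)} = 158 \left(-25 - 7\right) = 158 \left(-32\right) = -5056$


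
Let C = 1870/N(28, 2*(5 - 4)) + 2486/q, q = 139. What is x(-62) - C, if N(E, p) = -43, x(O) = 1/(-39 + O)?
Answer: 15450255/603677 ≈ 25.594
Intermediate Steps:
C = -153032/5977 (C = 1870/(-43) + 2486/139 = 1870*(-1/43) + 2486*(1/139) = -1870/43 + 2486/139 = -153032/5977 ≈ -25.603)
x(-62) - C = 1/(-39 - 62) - 1*(-153032/5977) = 1/(-101) + 153032/5977 = -1/101 + 153032/5977 = 15450255/603677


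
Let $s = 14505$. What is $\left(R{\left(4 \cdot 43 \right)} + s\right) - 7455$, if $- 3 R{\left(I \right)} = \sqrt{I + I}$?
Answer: $7050 - \frac{2 \sqrt{86}}{3} \approx 7043.8$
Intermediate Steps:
$R{\left(I \right)} = - \frac{\sqrt{2} \sqrt{I}}{3}$ ($R{\left(I \right)} = - \frac{\sqrt{I + I}}{3} = - \frac{\sqrt{2 I}}{3} = - \frac{\sqrt{2} \sqrt{I}}{3}$)
$\left(R{\left(4 \cdot 43 \right)} + s\right) - 7455 = \left(- \frac{\sqrt{2} \sqrt{4 \cdot 43}}{3} + 14505\right) - 7455 = \left(- \frac{\sqrt{2} \sqrt{172}}{3} + 14505\right) - 7455 = \left(- \frac{\sqrt{2} \cdot 2 \sqrt{43}}{3} + 14505\right) - 7455 = \left(- \frac{2 \sqrt{86}}{3} + 14505\right) - 7455 = \left(14505 - \frac{2 \sqrt{86}}{3}\right) - 7455 = 7050 - \frac{2 \sqrt{86}}{3}$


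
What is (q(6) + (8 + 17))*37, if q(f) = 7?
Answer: 1184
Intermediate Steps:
(q(6) + (8 + 17))*37 = (7 + (8 + 17))*37 = (7 + 25)*37 = 32*37 = 1184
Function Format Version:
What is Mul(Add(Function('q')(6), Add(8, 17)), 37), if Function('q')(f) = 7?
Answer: 1184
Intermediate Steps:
Mul(Add(Function('q')(6), Add(8, 17)), 37) = Mul(Add(7, Add(8, 17)), 37) = Mul(Add(7, 25), 37) = Mul(32, 37) = 1184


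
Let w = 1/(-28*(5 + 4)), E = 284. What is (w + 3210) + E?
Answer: 880487/252 ≈ 3494.0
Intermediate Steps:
w = -1/252 (w = 1/(-28*9) = 1/(-252) = -1/252 ≈ -0.0039683)
(w + 3210) + E = (-1/252 + 3210) + 284 = 808919/252 + 284 = 880487/252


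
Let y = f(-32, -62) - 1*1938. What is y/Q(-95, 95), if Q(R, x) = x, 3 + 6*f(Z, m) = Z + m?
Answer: -2345/114 ≈ -20.570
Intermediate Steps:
f(Z, m) = -½ + Z/6 + m/6 (f(Z, m) = -½ + (Z + m)/6 = -½ + (Z/6 + m/6) = -½ + Z/6 + m/6)
y = -11725/6 (y = (-½ + (⅙)*(-32) + (⅙)*(-62)) - 1*1938 = (-½ - 16/3 - 31/3) - 1938 = -97/6 - 1938 = -11725/6 ≈ -1954.2)
y/Q(-95, 95) = -11725/6/95 = -11725/6*1/95 = -2345/114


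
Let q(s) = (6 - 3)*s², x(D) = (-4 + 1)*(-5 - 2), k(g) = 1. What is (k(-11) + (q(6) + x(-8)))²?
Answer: 16900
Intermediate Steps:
x(D) = 21 (x(D) = -3*(-7) = 21)
q(s) = 3*s²
(k(-11) + (q(6) + x(-8)))² = (1 + (3*6² + 21))² = (1 + (3*36 + 21))² = (1 + (108 + 21))² = (1 + 129)² = 130² = 16900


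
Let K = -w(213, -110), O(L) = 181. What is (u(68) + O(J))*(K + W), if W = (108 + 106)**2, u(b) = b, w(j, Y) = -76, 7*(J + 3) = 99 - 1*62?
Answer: 11422128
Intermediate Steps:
J = 16/7 (J = -3 + (99 - 1*62)/7 = -3 + (99 - 62)/7 = -3 + (1/7)*37 = -3 + 37/7 = 16/7 ≈ 2.2857)
K = 76 (K = -1*(-76) = 76)
W = 45796 (W = 214**2 = 45796)
(u(68) + O(J))*(K + W) = (68 + 181)*(76 + 45796) = 249*45872 = 11422128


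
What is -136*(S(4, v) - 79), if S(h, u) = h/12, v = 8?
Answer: 32096/3 ≈ 10699.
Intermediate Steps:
S(h, u) = h/12 (S(h, u) = h*(1/12) = h/12)
-136*(S(4, v) - 79) = -136*((1/12)*4 - 79) = -136*(⅓ - 79) = -136*(-236/3) = 32096/3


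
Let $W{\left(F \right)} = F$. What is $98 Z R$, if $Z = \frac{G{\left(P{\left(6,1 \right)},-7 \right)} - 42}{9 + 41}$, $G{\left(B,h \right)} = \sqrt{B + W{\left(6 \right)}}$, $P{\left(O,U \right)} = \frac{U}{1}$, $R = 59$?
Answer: $- \frac{121422}{25} + \frac{2891 \sqrt{7}}{25} \approx -4550.9$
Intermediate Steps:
$P{\left(O,U \right)} = U$ ($P{\left(O,U \right)} = U 1 = U$)
$G{\left(B,h \right)} = \sqrt{6 + B}$ ($G{\left(B,h \right)} = \sqrt{B + 6} = \sqrt{6 + B}$)
$Z = - \frac{21}{25} + \frac{\sqrt{7}}{50}$ ($Z = \frac{\sqrt{6 + 1} - 42}{9 + 41} = \frac{\sqrt{7} - 42}{50} = \left(-42 + \sqrt{7}\right) \frac{1}{50} = - \frac{21}{25} + \frac{\sqrt{7}}{50} \approx -0.78708$)
$98 Z R = 98 \left(- \frac{21}{25} + \frac{\sqrt{7}}{50}\right) 59 = \left(- \frac{2058}{25} + \frac{49 \sqrt{7}}{25}\right) 59 = - \frac{121422}{25} + \frac{2891 \sqrt{7}}{25}$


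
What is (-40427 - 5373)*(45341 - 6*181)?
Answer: -2026879000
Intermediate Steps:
(-40427 - 5373)*(45341 - 6*181) = -45800*(45341 - 1086) = -45800*44255 = -2026879000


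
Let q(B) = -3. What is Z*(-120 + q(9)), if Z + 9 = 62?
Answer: -6519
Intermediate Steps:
Z = 53 (Z = -9 + 62 = 53)
Z*(-120 + q(9)) = 53*(-120 - 3) = 53*(-123) = -6519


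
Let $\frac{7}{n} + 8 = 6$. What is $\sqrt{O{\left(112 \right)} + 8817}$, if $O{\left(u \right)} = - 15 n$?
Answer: $\frac{9 \sqrt{438}}{2} \approx 94.178$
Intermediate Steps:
$n = - \frac{7}{2}$ ($n = \frac{7}{-8 + 6} = \frac{7}{-2} = 7 \left(- \frac{1}{2}\right) = - \frac{7}{2} \approx -3.5$)
$O{\left(u \right)} = \frac{105}{2}$ ($O{\left(u \right)} = \left(-15\right) \left(- \frac{7}{2}\right) = \frac{105}{2}$)
$\sqrt{O{\left(112 \right)} + 8817} = \sqrt{\frac{105}{2} + 8817} = \sqrt{\frac{17739}{2}} = \frac{9 \sqrt{438}}{2}$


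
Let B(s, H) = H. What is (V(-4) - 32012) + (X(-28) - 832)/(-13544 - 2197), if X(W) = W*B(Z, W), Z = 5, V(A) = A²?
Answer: -167882996/5247 ≈ -31996.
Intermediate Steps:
X(W) = W² (X(W) = W*W = W²)
(V(-4) - 32012) + (X(-28) - 832)/(-13544 - 2197) = ((-4)² - 32012) + ((-28)² - 832)/(-13544 - 2197) = (16 - 32012) + (784 - 832)/(-15741) = -31996 - 48*(-1/15741) = -31996 + 16/5247 = -167882996/5247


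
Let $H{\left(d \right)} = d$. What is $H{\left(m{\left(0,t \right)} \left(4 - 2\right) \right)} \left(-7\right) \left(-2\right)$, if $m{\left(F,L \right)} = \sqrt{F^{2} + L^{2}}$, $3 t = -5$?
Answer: $\frac{140}{3} \approx 46.667$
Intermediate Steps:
$t = - \frac{5}{3}$ ($t = \frac{1}{3} \left(-5\right) = - \frac{5}{3} \approx -1.6667$)
$H{\left(m{\left(0,t \right)} \left(4 - 2\right) \right)} \left(-7\right) \left(-2\right) = \sqrt{0^{2} + \left(- \frac{5}{3}\right)^{2}} \left(4 - 2\right) \left(-7\right) \left(-2\right) = \sqrt{0 + \frac{25}{9}} \cdot 2 \left(-7\right) \left(-2\right) = \sqrt{\frac{25}{9}} \cdot 2 \left(-7\right) \left(-2\right) = \frac{5}{3} \cdot 2 \left(-7\right) \left(-2\right) = \frac{10}{3} \left(-7\right) \left(-2\right) = \left(- \frac{70}{3}\right) \left(-2\right) = \frac{140}{3}$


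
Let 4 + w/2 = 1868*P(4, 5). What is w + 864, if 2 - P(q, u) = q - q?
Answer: 8328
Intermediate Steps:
P(q, u) = 2 (P(q, u) = 2 - (q - q) = 2 - 1*0 = 2 + 0 = 2)
w = 7464 (w = -8 + 2*(1868*2) = -8 + 2*3736 = -8 + 7472 = 7464)
w + 864 = 7464 + 864 = 8328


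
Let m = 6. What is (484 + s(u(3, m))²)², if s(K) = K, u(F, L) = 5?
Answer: 259081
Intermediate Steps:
(484 + s(u(3, m))²)² = (484 + 5²)² = (484 + 25)² = 509² = 259081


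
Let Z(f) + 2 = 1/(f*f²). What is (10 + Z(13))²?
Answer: 308950929/4826809 ≈ 64.007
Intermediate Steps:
Z(f) = -2 + f⁻³ (Z(f) = -2 + 1/(f*f²) = -2 + 1/(f³) = -2 + f⁻³)
(10 + Z(13))² = (10 + (-2 + 13⁻³))² = (10 + (-2 + 1/2197))² = (10 - 4393/2197)² = (17577/2197)² = 308950929/4826809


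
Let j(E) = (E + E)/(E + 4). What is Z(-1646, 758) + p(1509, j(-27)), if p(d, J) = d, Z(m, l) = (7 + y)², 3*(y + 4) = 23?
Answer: 14605/9 ≈ 1622.8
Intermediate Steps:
y = 11/3 (y = -4 + (⅓)*23 = -4 + 23/3 = 11/3 ≈ 3.6667)
j(E) = 2*E/(4 + E) (j(E) = (2*E)/(4 + E) = 2*E/(4 + E))
Z(m, l) = 1024/9 (Z(m, l) = (7 + 11/3)² = (32/3)² = 1024/9)
Z(-1646, 758) + p(1509, j(-27)) = 1024/9 + 1509 = 14605/9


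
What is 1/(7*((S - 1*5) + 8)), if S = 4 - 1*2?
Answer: 1/35 ≈ 0.028571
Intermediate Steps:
S = 2 (S = 4 - 2 = 2)
1/(7*((S - 1*5) + 8)) = 1/(7*((2 - 1*5) + 8)) = 1/(7*((2 - 5) + 8)) = 1/(7*(-3 + 8)) = 1/(7*5) = 1/35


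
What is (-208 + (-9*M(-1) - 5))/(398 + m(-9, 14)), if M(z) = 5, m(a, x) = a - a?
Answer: -129/199 ≈ -0.64824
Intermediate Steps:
m(a, x) = 0
(-208 + (-9*M(-1) - 5))/(398 + m(-9, 14)) = (-208 + (-9*5 - 5))/(398 + 0) = (-208 + (-45 - 5))/398 = (-208 - 50)*(1/398) = -258*1/398 = -129/199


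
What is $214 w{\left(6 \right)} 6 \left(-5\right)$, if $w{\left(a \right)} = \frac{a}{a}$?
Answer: $-6420$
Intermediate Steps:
$w{\left(a \right)} = 1$
$214 w{\left(6 \right)} 6 \left(-5\right) = 214 \cdot 1 \cdot 6 \left(-5\right) = 214 \cdot 6 \left(-5\right) = 214 \left(-30\right) = -6420$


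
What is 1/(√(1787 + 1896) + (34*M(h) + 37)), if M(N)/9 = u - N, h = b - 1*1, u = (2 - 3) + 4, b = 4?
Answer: -37/2314 + √3683/2314 ≈ 0.010237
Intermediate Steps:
u = 3 (u = -1 + 4 = 3)
h = 3 (h = 4 - 1*1 = 4 - 1 = 3)
M(N) = 27 - 9*N (M(N) = 9*(3 - N) = 27 - 9*N)
1/(√(1787 + 1896) + (34*M(h) + 37)) = 1/(√(1787 + 1896) + (34*(27 - 9*3) + 37)) = 1/(√3683 + (34*(27 - 27) + 37)) = 1/(√3683 + (34*0 + 37)) = 1/(√3683 + (0 + 37)) = 1/(√3683 + 37) = 1/(37 + √3683)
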